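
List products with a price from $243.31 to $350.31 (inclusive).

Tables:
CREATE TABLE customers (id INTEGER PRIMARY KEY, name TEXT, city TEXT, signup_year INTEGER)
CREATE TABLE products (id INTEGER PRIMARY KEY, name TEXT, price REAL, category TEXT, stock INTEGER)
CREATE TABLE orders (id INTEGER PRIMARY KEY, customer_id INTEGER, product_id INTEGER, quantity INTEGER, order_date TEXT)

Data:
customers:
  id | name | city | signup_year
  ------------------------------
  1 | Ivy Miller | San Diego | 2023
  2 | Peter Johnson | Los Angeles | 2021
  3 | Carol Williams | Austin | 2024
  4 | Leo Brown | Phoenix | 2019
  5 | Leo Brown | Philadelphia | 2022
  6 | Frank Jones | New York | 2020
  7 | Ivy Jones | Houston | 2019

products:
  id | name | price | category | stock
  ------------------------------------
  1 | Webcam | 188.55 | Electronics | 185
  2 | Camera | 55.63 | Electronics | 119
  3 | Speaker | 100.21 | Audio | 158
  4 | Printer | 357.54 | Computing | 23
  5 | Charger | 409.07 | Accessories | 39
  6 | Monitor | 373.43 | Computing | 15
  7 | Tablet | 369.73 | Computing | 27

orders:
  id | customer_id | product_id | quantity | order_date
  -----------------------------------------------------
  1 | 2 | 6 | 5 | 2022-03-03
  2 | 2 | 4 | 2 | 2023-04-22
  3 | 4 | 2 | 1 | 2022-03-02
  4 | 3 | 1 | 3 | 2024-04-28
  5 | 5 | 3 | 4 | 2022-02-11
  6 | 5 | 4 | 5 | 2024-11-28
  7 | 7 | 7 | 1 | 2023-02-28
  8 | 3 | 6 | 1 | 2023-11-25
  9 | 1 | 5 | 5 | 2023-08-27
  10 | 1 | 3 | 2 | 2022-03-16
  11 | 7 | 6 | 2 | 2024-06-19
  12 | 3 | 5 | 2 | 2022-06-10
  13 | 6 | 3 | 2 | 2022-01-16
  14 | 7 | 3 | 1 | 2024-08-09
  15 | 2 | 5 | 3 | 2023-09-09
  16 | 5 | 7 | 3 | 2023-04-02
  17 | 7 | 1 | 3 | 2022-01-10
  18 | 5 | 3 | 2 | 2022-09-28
SELECT name, price FROM products WHERE price BETWEEN 243.31 AND 350.31

Execution result:
(no rows)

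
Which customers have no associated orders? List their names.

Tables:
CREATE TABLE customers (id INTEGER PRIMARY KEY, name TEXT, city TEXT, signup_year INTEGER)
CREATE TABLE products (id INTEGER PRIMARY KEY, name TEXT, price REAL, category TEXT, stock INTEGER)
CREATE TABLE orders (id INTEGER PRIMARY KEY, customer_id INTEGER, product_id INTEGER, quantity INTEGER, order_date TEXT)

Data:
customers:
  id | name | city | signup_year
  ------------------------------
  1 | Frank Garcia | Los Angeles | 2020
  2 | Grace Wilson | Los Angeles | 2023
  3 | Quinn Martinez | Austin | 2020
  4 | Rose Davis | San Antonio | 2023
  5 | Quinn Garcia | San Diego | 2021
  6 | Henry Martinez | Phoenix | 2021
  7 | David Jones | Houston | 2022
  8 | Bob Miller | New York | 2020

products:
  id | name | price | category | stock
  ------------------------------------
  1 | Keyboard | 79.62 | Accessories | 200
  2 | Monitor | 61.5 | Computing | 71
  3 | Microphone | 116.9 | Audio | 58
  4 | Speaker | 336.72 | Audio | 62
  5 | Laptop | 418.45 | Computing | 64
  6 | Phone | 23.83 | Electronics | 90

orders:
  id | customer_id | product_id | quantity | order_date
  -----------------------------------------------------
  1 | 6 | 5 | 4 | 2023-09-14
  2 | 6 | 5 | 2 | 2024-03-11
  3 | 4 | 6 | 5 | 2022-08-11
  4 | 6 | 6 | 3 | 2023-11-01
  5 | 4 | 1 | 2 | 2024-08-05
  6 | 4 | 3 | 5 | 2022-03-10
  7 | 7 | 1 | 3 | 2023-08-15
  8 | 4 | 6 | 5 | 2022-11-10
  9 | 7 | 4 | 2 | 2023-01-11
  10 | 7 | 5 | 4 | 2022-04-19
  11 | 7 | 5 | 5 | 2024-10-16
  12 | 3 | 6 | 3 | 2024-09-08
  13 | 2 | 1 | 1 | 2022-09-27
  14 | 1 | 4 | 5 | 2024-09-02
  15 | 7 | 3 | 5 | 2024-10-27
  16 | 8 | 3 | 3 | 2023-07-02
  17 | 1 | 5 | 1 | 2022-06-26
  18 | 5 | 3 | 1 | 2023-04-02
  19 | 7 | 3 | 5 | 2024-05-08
SELECT p.name FROM customers p LEFT JOIN orders c ON c.customer_id = p.id WHERE c.id IS NULL

Execution result:
(no rows)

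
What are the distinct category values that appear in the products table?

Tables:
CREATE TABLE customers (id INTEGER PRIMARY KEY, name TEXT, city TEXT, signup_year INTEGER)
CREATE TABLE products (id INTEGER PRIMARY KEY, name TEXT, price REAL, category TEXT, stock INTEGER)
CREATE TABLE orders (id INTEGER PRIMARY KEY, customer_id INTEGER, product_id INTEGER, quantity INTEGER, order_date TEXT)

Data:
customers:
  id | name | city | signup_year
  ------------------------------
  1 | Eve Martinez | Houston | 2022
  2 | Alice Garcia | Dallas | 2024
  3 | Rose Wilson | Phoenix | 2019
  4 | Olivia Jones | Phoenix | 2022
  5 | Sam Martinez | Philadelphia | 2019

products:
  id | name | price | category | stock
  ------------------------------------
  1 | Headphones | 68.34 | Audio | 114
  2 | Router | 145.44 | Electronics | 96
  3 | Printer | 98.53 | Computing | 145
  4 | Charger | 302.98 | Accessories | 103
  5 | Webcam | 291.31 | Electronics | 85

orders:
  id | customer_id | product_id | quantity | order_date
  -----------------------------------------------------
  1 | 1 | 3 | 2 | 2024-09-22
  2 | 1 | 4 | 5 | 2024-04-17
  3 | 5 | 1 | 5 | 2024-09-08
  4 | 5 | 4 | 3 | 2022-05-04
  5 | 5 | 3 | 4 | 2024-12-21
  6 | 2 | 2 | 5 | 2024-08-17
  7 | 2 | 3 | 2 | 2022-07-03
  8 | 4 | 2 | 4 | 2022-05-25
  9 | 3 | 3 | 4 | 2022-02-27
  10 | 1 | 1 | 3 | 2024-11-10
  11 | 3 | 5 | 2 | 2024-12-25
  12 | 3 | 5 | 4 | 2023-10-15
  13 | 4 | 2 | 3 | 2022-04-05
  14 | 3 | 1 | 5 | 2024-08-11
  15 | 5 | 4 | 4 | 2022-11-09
SELECT DISTINCT category FROM products

Execution result:
category
Audio
Electronics
Computing
Accessories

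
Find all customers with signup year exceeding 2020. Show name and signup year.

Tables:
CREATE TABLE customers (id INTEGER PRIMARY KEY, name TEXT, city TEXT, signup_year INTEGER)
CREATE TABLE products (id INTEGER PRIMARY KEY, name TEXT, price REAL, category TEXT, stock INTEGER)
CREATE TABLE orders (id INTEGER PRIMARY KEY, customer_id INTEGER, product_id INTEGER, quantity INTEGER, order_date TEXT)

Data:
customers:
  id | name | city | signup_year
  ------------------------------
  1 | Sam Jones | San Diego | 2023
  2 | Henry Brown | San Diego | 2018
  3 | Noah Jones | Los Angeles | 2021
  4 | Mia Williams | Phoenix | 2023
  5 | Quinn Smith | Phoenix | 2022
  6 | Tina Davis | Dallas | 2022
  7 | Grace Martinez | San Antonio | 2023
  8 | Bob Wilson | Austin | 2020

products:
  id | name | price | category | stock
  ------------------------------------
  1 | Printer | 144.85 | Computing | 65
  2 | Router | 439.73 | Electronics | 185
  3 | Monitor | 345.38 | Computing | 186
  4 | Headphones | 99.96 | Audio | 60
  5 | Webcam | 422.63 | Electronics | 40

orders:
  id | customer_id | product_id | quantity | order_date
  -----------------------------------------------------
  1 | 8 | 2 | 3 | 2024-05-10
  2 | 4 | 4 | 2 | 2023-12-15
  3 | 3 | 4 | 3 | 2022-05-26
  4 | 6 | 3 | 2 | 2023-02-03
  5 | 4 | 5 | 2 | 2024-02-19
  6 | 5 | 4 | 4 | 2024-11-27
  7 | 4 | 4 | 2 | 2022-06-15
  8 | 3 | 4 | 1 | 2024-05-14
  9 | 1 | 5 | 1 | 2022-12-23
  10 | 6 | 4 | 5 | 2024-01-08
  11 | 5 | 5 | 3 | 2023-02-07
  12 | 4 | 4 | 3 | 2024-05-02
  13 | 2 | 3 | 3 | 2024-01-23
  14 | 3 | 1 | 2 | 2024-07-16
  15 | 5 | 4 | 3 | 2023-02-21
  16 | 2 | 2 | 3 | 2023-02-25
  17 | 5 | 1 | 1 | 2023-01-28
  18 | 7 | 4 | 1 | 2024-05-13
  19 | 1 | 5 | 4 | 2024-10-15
SELECT name, signup_year FROM customers WHERE signup_year > 2020

Execution result:
name | signup_year
Sam Jones | 2023
Noah Jones | 2021
Mia Williams | 2023
Quinn Smith | 2022
Tina Davis | 2022
Grace Martinez | 2023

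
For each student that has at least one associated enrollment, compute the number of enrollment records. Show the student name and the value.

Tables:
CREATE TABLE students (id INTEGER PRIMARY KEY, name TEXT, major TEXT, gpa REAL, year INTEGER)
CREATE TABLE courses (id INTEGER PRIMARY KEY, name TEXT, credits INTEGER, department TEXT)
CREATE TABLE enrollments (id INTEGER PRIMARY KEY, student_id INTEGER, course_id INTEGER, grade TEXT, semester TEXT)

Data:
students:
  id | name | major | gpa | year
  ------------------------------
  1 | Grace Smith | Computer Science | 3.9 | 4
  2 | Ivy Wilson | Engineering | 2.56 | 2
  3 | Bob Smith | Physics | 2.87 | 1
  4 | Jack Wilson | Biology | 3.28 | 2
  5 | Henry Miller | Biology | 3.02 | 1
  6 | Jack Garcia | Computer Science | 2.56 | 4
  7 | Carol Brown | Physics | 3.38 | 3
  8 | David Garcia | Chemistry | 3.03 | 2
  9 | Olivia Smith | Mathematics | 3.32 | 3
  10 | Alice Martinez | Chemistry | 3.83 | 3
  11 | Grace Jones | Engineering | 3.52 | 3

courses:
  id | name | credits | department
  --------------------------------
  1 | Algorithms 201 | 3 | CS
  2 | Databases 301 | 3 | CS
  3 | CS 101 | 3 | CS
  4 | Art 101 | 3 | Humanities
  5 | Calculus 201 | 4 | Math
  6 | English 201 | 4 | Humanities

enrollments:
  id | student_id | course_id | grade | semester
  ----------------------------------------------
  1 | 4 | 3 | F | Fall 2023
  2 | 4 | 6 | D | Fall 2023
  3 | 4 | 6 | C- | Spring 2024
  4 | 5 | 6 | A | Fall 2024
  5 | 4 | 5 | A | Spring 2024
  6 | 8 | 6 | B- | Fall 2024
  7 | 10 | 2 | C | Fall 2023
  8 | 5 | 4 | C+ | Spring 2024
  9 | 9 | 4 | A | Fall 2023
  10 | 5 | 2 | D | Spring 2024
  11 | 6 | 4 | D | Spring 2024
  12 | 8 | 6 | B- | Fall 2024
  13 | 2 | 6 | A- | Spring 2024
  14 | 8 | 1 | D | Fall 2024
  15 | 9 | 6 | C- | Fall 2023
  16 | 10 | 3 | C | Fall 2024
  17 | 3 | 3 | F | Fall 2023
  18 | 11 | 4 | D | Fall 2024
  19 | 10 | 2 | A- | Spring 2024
SELECT p.name, COUNT(*) AS n FROM enrollments c JOIN students p ON c.student_id = p.id GROUP BY p.id, p.name

Execution result:
name | n
Ivy Wilson | 1
Bob Smith | 1
Jack Wilson | 4
Henry Miller | 3
Jack Garcia | 1
David Garcia | 3
Olivia Smith | 2
Alice Martinez | 3
Grace Jones | 1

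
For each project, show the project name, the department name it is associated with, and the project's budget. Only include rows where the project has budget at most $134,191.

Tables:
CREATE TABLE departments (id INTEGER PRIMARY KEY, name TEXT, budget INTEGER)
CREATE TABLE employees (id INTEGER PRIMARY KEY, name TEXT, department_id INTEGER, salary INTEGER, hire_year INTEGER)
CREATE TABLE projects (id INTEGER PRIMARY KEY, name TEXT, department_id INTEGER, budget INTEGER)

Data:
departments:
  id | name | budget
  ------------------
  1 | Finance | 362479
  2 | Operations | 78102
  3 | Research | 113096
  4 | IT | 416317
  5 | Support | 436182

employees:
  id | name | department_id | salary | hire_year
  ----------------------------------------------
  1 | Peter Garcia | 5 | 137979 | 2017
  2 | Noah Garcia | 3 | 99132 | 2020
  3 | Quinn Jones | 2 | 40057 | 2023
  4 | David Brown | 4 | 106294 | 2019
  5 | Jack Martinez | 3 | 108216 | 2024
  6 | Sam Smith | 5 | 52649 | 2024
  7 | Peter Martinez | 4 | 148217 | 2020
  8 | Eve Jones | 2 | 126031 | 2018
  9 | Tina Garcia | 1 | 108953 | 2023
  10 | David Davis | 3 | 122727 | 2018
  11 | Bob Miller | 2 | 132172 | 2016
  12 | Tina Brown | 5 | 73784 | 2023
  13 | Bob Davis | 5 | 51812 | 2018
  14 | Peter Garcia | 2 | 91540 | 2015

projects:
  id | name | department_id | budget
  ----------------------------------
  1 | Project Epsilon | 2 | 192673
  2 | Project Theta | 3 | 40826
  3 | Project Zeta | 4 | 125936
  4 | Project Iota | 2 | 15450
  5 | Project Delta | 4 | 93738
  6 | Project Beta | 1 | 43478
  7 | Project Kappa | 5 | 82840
SELECT c.name, p.name AS department, c.budget FROM projects c JOIN departments p ON c.department_id = p.id WHERE c.budget <= 134191

Execution result:
name | department | budget
Project Theta | Research | 40826
Project Zeta | IT | 125936
Project Iota | Operations | 15450
Project Delta | IT | 93738
Project Beta | Finance | 43478
Project Kappa | Support | 82840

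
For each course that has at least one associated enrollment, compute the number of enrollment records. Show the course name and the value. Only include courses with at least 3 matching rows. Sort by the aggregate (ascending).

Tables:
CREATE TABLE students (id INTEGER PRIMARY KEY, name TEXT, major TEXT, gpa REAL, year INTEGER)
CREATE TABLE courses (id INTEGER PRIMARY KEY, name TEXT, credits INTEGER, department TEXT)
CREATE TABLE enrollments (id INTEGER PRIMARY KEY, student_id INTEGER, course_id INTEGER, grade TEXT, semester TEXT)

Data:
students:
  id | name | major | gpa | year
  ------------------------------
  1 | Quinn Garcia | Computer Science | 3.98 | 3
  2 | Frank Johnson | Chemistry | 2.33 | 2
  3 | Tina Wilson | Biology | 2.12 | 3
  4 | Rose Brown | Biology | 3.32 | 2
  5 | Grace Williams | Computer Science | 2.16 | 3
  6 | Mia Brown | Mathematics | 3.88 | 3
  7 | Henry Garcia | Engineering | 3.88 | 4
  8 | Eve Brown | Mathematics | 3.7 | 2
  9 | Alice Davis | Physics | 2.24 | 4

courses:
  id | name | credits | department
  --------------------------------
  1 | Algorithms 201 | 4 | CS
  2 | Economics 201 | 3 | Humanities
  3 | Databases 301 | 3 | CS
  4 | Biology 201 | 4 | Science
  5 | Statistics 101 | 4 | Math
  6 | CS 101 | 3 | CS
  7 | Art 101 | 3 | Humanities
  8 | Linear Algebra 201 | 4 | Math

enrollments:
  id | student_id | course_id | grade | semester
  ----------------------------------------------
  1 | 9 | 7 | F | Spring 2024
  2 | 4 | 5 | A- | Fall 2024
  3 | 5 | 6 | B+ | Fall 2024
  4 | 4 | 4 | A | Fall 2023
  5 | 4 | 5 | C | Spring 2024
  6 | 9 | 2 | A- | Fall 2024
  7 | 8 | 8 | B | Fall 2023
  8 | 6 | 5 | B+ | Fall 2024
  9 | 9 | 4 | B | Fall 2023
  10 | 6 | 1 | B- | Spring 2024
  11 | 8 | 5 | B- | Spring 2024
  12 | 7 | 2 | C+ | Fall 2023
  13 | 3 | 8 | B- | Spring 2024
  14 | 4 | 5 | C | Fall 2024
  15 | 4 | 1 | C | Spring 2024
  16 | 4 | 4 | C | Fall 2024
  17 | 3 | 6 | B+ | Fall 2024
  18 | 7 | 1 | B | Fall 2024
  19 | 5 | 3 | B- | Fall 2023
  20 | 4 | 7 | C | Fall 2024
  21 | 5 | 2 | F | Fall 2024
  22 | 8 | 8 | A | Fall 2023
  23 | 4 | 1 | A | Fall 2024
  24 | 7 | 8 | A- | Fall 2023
SELECT p.name, COUNT(*) AS n FROM enrollments c JOIN courses p ON c.course_id = p.id GROUP BY p.id, p.name HAVING COUNT(*) >= 3 ORDER BY n ASC

Execution result:
name | n
Economics 201 | 3
Biology 201 | 3
Algorithms 201 | 4
Linear Algebra 201 | 4
Statistics 101 | 5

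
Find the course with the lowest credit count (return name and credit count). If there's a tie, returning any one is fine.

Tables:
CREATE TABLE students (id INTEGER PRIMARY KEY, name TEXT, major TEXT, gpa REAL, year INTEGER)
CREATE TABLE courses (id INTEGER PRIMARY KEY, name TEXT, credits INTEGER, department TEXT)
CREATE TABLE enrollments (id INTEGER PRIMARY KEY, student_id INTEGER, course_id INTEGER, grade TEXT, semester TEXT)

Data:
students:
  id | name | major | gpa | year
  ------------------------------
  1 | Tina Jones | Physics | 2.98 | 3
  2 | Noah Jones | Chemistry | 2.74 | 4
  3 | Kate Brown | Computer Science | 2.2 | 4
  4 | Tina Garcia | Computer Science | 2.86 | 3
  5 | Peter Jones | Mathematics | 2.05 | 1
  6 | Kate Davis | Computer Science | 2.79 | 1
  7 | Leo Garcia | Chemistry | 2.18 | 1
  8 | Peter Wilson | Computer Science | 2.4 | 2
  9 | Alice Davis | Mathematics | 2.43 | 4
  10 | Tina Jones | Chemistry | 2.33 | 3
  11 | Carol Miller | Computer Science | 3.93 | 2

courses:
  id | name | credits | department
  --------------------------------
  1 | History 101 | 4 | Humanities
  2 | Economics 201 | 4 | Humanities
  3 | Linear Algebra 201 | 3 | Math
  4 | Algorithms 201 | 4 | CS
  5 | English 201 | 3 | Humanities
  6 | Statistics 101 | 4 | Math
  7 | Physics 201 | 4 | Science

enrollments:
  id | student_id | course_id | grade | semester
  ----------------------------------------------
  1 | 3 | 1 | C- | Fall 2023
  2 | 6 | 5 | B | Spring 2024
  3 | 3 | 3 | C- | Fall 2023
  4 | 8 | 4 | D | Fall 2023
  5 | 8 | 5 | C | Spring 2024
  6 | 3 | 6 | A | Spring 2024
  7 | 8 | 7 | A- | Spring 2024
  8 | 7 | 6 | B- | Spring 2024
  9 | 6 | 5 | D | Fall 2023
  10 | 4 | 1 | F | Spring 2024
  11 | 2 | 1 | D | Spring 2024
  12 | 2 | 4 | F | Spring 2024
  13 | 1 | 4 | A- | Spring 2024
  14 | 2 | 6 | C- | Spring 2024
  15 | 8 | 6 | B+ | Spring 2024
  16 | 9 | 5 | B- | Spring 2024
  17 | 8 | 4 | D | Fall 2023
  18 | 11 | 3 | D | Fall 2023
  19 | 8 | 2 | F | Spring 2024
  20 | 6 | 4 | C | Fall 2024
SELECT name, credits FROM courses ORDER BY credits ASC LIMIT 1

Execution result:
name | credits
Linear Algebra 201 | 3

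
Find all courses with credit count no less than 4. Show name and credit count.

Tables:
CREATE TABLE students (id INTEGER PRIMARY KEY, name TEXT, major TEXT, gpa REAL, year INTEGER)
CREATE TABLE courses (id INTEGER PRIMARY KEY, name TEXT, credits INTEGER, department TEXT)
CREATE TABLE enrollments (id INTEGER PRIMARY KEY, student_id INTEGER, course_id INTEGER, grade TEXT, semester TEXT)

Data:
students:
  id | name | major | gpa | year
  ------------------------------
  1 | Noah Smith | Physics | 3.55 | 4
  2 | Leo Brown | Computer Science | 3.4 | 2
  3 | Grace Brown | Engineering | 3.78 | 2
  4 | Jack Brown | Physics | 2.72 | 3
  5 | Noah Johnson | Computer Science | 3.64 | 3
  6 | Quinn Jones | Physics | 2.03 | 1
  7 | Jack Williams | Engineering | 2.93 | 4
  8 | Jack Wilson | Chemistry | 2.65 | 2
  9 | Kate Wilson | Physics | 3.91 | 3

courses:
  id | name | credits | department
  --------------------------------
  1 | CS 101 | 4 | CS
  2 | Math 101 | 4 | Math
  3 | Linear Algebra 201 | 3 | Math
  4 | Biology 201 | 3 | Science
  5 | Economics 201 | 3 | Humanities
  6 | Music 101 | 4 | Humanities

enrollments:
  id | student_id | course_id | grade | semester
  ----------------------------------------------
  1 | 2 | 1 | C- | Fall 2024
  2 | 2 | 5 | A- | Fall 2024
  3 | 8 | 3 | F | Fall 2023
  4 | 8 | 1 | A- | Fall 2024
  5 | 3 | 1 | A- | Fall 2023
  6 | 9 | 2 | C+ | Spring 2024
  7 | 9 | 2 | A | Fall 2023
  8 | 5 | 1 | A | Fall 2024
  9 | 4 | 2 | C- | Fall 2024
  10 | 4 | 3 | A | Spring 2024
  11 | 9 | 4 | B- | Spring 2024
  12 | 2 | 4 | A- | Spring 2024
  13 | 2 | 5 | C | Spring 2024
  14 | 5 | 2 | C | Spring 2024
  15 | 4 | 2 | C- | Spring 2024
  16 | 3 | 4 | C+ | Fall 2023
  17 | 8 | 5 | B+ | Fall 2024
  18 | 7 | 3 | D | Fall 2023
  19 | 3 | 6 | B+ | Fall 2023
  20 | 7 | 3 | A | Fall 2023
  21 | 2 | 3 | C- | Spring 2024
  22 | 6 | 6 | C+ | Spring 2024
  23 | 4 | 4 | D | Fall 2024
SELECT name, credits FROM courses WHERE credits >= 4

Execution result:
name | credits
CS 101 | 4
Math 101 | 4
Music 101 | 4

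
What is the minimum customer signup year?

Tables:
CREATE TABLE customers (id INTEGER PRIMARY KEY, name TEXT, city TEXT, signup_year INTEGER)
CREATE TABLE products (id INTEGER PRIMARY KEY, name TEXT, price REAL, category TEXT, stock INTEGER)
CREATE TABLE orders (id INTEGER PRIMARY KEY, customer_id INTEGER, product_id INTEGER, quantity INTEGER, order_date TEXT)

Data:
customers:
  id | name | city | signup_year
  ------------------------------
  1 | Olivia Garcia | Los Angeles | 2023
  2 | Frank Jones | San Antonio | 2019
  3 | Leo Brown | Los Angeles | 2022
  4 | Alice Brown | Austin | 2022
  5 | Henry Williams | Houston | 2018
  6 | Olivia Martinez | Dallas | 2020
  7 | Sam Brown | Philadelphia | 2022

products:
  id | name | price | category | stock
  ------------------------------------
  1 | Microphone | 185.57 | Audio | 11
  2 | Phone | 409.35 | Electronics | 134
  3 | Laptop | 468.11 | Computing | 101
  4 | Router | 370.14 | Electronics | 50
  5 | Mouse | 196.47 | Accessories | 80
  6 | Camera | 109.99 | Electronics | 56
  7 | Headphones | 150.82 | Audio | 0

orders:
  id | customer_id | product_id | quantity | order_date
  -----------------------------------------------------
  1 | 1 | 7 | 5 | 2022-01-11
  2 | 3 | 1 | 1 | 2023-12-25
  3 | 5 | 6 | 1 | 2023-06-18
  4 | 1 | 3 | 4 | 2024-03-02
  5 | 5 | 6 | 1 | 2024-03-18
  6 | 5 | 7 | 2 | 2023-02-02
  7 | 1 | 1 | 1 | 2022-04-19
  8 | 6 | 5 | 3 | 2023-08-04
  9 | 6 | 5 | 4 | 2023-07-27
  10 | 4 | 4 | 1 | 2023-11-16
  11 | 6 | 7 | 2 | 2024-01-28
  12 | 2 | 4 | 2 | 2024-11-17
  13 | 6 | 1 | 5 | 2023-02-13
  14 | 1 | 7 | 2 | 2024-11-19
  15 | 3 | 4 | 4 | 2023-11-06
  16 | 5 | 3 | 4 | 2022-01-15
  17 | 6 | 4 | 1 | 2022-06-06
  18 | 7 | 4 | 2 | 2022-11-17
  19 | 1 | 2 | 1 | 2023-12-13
SELECT MIN(signup_year) FROM customers

Execution result:
2018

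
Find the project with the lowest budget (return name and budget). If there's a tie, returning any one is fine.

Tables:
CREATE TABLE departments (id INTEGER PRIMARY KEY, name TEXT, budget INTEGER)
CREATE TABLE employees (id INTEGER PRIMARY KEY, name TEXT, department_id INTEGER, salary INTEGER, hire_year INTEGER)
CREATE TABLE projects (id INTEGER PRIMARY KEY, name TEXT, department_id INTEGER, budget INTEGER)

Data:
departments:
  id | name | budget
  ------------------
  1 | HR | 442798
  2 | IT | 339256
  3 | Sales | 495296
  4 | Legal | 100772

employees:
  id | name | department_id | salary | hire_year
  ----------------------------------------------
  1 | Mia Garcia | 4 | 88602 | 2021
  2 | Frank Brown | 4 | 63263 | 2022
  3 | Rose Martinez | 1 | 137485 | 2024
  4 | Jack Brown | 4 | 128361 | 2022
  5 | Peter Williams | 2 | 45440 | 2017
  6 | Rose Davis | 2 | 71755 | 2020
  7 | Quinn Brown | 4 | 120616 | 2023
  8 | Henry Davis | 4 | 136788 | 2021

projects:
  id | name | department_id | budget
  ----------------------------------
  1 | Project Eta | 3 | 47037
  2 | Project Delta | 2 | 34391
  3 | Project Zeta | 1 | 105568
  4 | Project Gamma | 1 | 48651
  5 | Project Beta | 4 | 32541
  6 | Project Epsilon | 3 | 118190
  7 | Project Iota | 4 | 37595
SELECT name, budget FROM projects ORDER BY budget ASC LIMIT 1

Execution result:
name | budget
Project Beta | 32541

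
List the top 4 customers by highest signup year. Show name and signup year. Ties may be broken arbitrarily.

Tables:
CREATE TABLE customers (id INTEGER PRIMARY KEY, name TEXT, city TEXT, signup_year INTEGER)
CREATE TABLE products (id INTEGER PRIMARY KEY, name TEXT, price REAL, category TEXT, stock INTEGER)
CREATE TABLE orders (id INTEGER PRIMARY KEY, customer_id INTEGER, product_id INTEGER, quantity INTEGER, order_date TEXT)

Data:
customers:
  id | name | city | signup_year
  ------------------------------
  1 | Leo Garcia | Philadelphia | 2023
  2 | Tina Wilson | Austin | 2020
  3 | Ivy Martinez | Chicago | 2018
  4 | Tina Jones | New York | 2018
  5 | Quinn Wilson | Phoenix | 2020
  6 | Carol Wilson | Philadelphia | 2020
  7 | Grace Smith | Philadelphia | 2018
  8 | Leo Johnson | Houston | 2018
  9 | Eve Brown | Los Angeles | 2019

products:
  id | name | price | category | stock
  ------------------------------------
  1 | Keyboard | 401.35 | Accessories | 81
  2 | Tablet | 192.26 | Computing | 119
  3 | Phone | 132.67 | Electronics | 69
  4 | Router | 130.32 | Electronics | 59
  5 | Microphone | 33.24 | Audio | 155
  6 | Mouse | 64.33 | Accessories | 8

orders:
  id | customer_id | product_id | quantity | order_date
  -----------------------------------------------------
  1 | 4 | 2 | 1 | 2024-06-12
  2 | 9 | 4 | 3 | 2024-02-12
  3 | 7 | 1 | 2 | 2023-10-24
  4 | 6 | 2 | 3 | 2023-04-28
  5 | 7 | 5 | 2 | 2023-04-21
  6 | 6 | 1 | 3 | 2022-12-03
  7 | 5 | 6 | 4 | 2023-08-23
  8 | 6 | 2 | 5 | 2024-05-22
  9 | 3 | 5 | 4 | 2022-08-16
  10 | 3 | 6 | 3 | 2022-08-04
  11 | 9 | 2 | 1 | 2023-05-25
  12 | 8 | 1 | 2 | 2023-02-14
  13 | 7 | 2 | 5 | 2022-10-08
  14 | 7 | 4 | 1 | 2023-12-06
SELECT name, signup_year FROM customers ORDER BY signup_year DESC LIMIT 4

Execution result:
name | signup_year
Leo Garcia | 2023
Tina Wilson | 2020
Quinn Wilson | 2020
Carol Wilson | 2020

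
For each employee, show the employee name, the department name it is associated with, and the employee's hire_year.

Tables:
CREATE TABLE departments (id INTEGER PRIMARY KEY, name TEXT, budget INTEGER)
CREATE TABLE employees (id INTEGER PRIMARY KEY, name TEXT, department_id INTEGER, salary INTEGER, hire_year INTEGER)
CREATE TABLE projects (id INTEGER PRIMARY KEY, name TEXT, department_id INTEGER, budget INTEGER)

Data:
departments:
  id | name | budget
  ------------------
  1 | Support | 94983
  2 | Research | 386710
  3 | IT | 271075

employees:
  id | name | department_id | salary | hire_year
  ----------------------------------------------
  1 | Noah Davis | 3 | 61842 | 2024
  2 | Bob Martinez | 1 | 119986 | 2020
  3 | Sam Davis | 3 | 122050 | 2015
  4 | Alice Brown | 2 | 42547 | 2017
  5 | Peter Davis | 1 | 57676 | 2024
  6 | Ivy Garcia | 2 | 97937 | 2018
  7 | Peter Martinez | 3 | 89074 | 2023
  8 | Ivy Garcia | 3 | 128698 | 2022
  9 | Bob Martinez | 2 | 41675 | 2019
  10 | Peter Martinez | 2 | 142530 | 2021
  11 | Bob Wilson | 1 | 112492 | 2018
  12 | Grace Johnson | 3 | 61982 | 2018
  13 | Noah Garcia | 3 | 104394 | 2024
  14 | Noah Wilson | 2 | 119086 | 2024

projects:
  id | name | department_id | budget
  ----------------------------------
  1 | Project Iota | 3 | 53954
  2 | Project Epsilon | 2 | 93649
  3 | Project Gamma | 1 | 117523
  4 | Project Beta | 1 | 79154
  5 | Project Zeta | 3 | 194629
SELECT c.name, p.name AS department, c.hire_year FROM employees c JOIN departments p ON c.department_id = p.id

Execution result:
name | department | hire_year
Noah Davis | IT | 2024
Bob Martinez | Support | 2020
Sam Davis | IT | 2015
Alice Brown | Research | 2017
Peter Davis | Support | 2024
Ivy Garcia | Research | 2018
Peter Martinez | IT | 2023
Ivy Garcia | IT | 2022
Bob Martinez | Research | 2019
Peter Martinez | Research | 2021
Bob Wilson | Support | 2018
Grace Johnson | IT | 2018
Noah Garcia | IT | 2024
Noah Wilson | Research | 2024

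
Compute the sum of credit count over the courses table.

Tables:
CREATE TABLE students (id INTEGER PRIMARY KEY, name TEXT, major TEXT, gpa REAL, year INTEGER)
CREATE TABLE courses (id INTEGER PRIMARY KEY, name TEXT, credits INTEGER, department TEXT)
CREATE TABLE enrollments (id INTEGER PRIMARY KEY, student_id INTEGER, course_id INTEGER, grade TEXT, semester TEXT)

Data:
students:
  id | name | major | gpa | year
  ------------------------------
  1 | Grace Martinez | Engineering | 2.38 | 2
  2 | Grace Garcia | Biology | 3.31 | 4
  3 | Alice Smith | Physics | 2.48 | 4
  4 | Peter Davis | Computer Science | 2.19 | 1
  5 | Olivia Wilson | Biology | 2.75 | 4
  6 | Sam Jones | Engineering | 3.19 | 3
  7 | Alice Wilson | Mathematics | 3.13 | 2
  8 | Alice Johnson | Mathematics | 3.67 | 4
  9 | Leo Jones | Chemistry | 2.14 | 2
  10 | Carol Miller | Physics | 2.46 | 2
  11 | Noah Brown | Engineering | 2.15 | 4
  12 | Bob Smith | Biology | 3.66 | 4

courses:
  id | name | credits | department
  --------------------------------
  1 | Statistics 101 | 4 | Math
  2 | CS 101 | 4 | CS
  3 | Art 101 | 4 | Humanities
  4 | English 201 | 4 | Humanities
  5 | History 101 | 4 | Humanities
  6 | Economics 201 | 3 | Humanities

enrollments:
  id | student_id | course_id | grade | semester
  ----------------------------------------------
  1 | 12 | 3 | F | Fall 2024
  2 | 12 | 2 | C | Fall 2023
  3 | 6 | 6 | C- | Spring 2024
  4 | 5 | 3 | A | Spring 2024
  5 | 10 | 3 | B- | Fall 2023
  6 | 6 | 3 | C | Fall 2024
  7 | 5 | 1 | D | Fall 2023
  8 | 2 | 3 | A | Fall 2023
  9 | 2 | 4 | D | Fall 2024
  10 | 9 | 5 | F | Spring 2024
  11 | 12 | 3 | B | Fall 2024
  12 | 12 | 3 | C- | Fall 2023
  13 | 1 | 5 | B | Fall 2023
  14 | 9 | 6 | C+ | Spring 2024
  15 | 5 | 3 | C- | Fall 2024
SELECT SUM(credits) FROM courses

Execution result:
23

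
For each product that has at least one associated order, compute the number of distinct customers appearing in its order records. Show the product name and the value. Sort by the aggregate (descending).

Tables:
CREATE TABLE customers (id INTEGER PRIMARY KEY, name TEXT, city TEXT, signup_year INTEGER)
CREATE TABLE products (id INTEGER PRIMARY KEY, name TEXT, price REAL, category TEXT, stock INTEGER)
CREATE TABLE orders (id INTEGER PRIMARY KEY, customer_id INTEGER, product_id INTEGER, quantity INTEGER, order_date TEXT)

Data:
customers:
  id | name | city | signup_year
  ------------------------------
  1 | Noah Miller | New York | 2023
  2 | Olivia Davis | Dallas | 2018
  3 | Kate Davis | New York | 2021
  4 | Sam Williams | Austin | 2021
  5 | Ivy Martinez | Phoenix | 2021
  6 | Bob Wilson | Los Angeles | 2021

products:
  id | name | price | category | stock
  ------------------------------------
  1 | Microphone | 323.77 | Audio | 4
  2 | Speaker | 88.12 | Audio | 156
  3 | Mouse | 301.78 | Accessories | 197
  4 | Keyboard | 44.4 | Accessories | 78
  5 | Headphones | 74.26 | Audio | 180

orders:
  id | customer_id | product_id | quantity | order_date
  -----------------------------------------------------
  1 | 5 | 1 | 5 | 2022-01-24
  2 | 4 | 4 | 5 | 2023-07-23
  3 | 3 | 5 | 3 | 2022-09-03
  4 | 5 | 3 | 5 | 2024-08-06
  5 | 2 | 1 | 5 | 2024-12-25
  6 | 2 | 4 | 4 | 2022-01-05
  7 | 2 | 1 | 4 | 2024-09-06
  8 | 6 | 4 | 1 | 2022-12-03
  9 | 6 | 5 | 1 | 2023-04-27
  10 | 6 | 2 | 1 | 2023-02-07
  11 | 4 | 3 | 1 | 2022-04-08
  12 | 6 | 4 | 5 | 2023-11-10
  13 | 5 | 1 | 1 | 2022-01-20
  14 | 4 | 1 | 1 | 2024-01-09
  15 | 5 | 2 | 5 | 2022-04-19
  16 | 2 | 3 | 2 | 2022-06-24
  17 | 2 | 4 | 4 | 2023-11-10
SELECT p.name, COUNT(DISTINCT c.customer_id) AS distinct_customer_count FROM orders c JOIN products p ON c.product_id = p.id GROUP BY p.id, p.name ORDER BY distinct_customer_count DESC

Execution result:
name | distinct_customer_count
Microphone | 3
Mouse | 3
Keyboard | 3
Speaker | 2
Headphones | 2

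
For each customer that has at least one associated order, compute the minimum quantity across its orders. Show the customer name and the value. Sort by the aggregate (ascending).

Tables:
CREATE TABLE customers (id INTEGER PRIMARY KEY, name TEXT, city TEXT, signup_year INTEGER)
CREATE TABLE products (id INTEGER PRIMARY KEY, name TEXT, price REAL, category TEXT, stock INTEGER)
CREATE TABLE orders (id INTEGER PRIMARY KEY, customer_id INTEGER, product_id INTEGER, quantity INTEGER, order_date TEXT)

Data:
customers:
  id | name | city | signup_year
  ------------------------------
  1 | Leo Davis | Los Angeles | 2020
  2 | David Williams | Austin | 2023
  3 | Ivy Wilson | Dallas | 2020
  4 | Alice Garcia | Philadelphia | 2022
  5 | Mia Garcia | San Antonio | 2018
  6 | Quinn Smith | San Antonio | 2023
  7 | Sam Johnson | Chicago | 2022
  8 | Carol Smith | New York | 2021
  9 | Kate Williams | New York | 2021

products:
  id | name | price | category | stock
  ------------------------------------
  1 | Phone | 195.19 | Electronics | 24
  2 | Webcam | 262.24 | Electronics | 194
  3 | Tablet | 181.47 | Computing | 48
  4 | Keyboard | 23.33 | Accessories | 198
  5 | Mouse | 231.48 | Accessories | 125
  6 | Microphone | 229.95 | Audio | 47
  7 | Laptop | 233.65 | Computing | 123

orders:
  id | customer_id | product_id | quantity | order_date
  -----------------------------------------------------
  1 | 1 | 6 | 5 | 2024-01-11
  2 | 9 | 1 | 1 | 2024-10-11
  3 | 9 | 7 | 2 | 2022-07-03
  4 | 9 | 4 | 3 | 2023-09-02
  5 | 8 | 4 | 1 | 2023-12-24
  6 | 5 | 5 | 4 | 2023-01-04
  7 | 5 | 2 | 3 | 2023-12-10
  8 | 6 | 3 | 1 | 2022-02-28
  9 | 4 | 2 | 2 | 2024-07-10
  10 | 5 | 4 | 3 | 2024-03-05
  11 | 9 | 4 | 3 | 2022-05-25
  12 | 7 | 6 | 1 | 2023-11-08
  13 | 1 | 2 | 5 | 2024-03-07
SELECT p.name, MIN(c.quantity) AS min_quantity FROM orders c JOIN customers p ON c.customer_id = p.id GROUP BY p.id, p.name ORDER BY min_quantity ASC

Execution result:
name | min_quantity
Quinn Smith | 1
Sam Johnson | 1
Carol Smith | 1
Kate Williams | 1
Alice Garcia | 2
Mia Garcia | 3
Leo Davis | 5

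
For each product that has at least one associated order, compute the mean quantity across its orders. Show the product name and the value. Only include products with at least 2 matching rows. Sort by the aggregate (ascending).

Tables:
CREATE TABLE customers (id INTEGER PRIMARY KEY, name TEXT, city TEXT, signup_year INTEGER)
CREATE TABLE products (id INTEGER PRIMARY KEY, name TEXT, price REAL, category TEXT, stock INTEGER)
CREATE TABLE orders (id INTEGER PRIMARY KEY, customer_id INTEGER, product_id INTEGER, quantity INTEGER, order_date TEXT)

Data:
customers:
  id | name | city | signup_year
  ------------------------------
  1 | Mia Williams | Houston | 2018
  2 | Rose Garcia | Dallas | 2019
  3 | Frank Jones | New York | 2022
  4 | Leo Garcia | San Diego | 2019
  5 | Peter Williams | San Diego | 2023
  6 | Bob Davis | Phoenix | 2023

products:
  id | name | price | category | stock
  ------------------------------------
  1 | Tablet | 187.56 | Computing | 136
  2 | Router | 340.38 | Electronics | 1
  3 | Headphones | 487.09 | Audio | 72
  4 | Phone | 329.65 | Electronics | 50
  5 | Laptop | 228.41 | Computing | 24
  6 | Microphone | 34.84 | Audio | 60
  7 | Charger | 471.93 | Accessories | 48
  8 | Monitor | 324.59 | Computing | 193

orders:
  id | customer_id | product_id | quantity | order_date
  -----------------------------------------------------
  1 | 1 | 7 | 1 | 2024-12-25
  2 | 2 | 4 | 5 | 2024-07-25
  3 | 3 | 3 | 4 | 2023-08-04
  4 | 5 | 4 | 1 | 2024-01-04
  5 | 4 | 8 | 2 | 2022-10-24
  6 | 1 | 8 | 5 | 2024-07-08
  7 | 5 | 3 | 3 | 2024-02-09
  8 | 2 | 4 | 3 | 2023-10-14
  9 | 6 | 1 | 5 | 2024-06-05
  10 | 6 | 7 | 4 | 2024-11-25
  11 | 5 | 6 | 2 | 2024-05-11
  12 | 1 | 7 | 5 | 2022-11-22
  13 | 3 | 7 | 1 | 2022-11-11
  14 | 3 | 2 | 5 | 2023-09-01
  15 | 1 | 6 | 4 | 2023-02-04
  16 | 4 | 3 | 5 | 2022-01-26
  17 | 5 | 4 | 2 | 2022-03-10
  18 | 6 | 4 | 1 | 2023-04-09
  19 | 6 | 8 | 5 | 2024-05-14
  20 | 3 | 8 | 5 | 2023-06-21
SELECT p.name, AVG(c.quantity) AS avg_quantity FROM orders c JOIN products p ON c.product_id = p.id GROUP BY p.id, p.name HAVING COUNT(*) >= 2 ORDER BY avg_quantity ASC

Execution result:
name | avg_quantity
Phone | 2.40
Charger | 2.75
Microphone | 3.00
Headphones | 4.00
Monitor | 4.25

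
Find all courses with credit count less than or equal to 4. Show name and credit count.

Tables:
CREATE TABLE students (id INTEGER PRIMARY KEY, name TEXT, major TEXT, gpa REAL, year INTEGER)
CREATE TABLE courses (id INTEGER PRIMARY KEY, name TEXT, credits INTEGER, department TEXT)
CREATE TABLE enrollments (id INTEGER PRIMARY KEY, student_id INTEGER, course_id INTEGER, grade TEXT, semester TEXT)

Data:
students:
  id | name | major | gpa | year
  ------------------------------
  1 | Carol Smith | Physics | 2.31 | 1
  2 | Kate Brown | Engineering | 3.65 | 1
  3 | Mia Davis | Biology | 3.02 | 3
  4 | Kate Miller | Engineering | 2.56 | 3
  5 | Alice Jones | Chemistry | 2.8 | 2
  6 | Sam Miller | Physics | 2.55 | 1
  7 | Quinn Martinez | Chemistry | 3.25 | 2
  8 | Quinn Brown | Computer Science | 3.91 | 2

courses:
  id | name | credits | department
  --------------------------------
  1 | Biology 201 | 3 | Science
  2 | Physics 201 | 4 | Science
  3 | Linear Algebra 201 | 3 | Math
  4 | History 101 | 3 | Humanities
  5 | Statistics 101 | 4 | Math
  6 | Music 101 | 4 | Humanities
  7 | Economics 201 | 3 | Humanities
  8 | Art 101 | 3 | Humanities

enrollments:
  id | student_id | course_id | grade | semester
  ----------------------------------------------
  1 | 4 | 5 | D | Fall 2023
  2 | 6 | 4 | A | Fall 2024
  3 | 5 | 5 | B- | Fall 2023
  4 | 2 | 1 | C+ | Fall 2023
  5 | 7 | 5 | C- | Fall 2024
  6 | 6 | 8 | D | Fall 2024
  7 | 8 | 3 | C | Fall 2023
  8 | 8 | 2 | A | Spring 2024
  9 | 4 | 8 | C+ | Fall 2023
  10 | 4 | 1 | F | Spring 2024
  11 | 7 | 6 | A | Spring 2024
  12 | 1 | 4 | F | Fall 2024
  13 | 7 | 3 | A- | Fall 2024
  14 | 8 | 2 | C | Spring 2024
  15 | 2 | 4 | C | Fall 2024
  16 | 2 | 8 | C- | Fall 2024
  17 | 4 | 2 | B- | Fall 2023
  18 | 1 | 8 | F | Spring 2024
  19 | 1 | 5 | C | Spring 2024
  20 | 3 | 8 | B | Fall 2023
SELECT name, credits FROM courses WHERE credits <= 4

Execution result:
name | credits
Biology 201 | 3
Physics 201 | 4
Linear Algebra 201 | 3
History 101 | 3
Statistics 101 | 4
Music 101 | 4
Economics 201 | 3
Art 101 | 3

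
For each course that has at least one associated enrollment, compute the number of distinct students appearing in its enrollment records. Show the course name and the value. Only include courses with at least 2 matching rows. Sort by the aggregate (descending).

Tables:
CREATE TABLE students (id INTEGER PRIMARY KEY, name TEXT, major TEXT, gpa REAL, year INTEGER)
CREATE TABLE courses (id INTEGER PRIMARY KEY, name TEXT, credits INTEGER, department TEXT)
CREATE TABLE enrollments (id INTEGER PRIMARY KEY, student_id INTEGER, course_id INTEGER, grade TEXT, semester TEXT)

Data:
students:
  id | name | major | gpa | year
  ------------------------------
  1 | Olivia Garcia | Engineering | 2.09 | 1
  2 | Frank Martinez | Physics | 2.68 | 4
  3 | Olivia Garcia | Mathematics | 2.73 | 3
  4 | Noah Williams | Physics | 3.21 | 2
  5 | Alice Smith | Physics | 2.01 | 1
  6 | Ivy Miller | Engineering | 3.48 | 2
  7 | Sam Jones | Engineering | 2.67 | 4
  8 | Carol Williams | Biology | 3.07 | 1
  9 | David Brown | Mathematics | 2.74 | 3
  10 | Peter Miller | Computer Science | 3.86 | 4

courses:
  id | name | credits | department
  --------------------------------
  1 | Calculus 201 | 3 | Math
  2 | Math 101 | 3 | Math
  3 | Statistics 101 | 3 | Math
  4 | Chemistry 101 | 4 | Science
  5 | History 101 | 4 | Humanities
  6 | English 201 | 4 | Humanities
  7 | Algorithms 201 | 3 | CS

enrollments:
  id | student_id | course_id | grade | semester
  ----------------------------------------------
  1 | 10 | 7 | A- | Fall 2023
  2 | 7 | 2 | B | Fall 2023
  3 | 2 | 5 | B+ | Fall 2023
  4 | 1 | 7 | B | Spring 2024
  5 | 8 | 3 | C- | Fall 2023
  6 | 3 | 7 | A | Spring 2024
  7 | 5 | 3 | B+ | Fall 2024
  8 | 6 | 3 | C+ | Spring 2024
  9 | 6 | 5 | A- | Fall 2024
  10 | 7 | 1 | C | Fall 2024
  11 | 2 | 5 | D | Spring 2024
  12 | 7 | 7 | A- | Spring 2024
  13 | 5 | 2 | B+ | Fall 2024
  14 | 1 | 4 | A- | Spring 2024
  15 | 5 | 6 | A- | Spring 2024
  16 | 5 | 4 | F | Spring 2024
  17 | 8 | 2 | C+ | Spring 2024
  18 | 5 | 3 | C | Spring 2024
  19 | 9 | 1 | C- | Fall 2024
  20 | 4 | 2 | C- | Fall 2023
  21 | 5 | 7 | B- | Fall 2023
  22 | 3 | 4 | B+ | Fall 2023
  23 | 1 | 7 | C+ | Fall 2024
SELECT p.name, COUNT(DISTINCT c.student_id) AS distinct_student_count FROM enrollments c JOIN courses p ON c.course_id = p.id GROUP BY p.id, p.name HAVING COUNT(*) >= 2 ORDER BY distinct_student_count DESC

Execution result:
name | distinct_student_count
Algorithms 201 | 5
Math 101 | 4
Statistics 101 | 3
Chemistry 101 | 3
Calculus 201 | 2
History 101 | 2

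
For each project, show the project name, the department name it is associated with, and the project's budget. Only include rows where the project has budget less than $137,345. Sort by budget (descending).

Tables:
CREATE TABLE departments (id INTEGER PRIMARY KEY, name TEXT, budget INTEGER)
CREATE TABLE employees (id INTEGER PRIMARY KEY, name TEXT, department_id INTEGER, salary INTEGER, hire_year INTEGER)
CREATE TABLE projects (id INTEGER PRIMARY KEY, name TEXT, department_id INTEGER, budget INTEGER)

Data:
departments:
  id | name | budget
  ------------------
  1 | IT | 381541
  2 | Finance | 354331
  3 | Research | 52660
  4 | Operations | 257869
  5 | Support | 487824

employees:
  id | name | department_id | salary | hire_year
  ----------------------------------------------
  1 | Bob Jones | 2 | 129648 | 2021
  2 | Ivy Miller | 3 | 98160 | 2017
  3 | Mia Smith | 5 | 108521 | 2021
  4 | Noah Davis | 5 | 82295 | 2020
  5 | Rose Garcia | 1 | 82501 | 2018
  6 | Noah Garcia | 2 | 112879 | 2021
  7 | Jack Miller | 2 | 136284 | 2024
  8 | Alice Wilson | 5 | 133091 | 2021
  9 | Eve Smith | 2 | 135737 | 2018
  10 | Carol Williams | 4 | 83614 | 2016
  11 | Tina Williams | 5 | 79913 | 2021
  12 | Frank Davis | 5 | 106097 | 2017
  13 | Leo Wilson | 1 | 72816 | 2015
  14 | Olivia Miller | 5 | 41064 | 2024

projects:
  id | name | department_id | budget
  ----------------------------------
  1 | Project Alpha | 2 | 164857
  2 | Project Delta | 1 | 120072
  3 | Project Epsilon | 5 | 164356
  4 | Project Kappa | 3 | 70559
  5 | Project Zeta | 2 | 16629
SELECT c.name, p.name AS department, c.budget FROM projects c JOIN departments p ON c.department_id = p.id WHERE c.budget < 137345 ORDER BY c.budget DESC

Execution result:
name | department | budget
Project Delta | IT | 120072
Project Kappa | Research | 70559
Project Zeta | Finance | 16629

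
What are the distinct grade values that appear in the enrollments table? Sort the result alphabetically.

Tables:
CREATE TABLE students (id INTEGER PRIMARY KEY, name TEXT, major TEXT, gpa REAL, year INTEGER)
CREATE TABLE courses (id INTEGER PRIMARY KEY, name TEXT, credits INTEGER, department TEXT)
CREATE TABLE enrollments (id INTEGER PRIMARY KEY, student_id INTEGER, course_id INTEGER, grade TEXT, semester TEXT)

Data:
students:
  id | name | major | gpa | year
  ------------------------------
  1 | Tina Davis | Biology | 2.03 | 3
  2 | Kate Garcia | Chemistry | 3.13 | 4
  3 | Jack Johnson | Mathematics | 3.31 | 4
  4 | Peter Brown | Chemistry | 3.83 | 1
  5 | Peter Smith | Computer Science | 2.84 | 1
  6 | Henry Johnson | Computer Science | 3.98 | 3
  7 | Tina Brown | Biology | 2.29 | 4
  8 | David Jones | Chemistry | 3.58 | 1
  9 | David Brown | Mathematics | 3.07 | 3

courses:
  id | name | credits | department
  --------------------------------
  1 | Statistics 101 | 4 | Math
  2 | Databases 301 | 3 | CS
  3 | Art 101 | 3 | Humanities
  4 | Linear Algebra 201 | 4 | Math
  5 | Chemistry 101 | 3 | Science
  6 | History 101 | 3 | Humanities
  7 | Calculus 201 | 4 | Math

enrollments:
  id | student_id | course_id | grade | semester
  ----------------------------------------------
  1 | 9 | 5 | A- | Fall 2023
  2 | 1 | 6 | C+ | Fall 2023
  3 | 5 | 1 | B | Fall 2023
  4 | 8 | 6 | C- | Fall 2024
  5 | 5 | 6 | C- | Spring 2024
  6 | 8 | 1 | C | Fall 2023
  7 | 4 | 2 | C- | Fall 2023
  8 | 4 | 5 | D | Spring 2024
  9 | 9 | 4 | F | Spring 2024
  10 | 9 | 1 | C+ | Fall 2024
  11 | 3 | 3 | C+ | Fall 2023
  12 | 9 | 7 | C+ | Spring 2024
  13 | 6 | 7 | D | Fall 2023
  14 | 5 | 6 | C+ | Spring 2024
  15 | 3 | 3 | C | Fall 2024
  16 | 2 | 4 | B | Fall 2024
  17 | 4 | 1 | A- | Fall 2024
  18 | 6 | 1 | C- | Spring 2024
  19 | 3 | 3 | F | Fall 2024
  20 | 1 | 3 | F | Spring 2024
SELECT DISTINCT grade FROM enrollments ORDER BY grade

Execution result:
grade
A-
B
C
C+
C-
D
F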